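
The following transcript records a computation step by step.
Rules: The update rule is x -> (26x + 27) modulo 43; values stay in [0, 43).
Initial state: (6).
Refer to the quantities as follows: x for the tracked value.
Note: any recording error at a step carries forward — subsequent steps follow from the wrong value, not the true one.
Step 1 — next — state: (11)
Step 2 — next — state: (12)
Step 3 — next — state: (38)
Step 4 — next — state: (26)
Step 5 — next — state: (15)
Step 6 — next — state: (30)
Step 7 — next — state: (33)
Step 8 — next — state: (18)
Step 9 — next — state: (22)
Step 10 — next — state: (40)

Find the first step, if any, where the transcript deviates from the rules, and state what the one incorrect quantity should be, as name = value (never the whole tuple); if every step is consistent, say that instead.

Step 1: x = (26*6 + 27) mod 43 = 11 — exactly as logged.
Step 2: x = (26*11 + 27) mod 43 = 12 — matches.
Step 3: x = (26*12 + 27) mod 43 = 38 — matches.
Step 4: x = (26*38 + 27) mod 43 = 26 — confirmed correct.
Step 5: x = (26*26 + 27) mod 43 = 15 — exactly as logged.
Step 6: x = (26*15 + 27) mod 43 = 30 — confirmed correct.
Step 7: x = (26*30 + 27) mod 43 = 33 — consistent with the transcript.
Step 8: x = (26*33 + 27) mod 43 = 25 — the transcript disagrees here.
The earliest wrong entry is at step 8: it should read x = 25.

step 8, x = 25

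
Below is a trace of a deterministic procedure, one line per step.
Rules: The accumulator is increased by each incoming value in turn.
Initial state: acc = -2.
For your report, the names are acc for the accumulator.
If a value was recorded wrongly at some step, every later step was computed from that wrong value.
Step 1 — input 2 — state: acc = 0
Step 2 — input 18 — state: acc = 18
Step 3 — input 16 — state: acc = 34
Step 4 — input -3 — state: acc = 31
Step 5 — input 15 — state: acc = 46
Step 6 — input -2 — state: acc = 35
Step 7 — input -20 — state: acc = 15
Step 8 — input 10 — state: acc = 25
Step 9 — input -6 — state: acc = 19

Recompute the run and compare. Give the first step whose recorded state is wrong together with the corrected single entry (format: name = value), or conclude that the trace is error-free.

step 6, acc = 44

Recomputing the run from the initial state:
step 1: acc = 0
step 2: acc = 18
step 3: acc = 34
step 4: acc = 31
step 5: acc = 46
step 6: acc = 44
step 7: acc = 24
step 8: acc = 34
step 9: acc = 28
The first disagreement with the trace is at step 6, where the value should be acc = 44.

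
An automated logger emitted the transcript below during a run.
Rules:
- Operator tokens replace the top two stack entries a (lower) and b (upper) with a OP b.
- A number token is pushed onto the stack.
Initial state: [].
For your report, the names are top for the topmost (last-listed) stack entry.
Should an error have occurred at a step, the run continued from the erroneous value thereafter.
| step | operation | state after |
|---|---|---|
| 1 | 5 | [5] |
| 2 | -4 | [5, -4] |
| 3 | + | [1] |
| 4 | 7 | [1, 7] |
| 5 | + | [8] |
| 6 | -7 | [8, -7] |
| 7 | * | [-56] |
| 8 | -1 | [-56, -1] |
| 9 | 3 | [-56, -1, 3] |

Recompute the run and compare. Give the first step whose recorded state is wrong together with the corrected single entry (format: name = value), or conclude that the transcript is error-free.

1. push 5: top = 5 (agrees with the transcript)
2. push -4: top = -4 (checks out)
3. 5 + -4 = 1 (matches)
4. push 7: top = 7 (matches)
5. 1 + 7 = 8 (no discrepancy)
6. push -7: top = -7 (no discrepancy)
7. 8 * -7 = -56 (no discrepancy)
8. push -1: top = -1 (checks out)
9. push 3: top = 3 (exactly as logged)
All steps check out; nothing to correct.

no error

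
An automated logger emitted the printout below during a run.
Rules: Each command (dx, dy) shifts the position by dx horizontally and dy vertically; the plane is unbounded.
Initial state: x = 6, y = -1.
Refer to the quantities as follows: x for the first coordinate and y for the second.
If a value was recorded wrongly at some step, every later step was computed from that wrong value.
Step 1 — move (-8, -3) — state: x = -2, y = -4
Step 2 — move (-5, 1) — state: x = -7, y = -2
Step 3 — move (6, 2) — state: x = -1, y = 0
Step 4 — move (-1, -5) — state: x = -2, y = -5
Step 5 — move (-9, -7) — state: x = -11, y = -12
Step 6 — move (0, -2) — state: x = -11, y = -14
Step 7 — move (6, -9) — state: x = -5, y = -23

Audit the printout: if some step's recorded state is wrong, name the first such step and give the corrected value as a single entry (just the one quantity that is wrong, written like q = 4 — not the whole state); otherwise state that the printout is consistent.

step 2, y = -3

Step 1: x = 6 + (-8) = -2, y = -1 + (-3) = -4 — verified.
Step 2: x = -2 + (-5) = -7, y = -4 + (1) = -3 — a discrepancy with the printout.
So the first discrepancy is step 2, where the right value is y = -3.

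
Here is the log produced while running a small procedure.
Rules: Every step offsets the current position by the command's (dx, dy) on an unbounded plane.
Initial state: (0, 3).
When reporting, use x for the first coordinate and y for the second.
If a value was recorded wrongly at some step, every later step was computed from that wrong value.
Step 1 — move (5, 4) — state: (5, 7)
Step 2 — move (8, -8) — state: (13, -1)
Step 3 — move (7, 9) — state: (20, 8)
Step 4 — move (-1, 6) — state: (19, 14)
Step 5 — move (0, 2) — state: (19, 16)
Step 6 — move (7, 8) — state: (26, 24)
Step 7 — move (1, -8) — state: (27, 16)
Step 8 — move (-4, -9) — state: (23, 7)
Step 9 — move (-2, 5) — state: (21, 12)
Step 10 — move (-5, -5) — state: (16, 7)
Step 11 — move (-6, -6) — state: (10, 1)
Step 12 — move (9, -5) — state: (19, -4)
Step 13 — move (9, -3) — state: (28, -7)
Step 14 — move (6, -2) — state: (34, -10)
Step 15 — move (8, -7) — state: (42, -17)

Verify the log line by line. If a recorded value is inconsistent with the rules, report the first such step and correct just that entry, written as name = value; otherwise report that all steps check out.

Step 1: x = 0 + (5) = 5, y = 3 + (4) = 7 — agrees with the log.
Step 2: x = 5 + (8) = 13, y = 7 + (-8) = -1 — verified.
Step 3: x = 13 + (7) = 20, y = -1 + (9) = 8 — checks out.
Step 4: x = 20 + (-1) = 19, y = 8 + (6) = 14 — same as recorded.
Step 5: x = 19 + (0) = 19, y = 14 + (2) = 16 — consistent with the log.
Step 6: x = 19 + (7) = 26, y = 16 + (8) = 24 — agrees with the log.
Step 7: x = 26 + (1) = 27, y = 24 + (-8) = 16 — in agreement.
Step 8: x = 27 + (-4) = 23, y = 16 + (-9) = 7 — in agreement.
Step 9: x = 23 + (-2) = 21, y = 7 + (5) = 12 — exactly as logged.
Step 10: x = 21 + (-5) = 16, y = 12 + (-5) = 7 — matches.
Step 11: x = 16 + (-6) = 10, y = 7 + (-6) = 1 — verified.
Step 12: x = 10 + (9) = 19, y = 1 + (-5) = -4 — verified.
Step 13: x = 19 + (9) = 28, y = -4 + (-3) = -7 — confirmed correct.
Step 14: x = 28 + (6) = 34, y = -7 + (-2) = -9 — the log disagrees here.
First incorrect step: 14; the correct value is y = -9.

step 14, y = -9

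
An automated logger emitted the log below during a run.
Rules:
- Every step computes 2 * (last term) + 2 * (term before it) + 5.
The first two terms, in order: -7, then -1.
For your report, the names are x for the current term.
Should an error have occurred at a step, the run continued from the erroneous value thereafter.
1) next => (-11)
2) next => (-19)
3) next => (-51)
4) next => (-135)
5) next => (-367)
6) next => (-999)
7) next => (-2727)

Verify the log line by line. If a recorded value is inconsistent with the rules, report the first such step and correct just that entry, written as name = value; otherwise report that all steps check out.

Step 1: x = 2*(-1) + (2)*(-7) + (5) = -11 — exactly as logged.
Step 2: x = 2*(-11) + (2)*(-1) + (5) = -19 — checks out.
Step 3: x = 2*(-19) + (2)*(-11) + (5) = -55 — the log disagrees here.
The earliest wrong entry is at step 3: it should read x = -55.

step 3, x = -55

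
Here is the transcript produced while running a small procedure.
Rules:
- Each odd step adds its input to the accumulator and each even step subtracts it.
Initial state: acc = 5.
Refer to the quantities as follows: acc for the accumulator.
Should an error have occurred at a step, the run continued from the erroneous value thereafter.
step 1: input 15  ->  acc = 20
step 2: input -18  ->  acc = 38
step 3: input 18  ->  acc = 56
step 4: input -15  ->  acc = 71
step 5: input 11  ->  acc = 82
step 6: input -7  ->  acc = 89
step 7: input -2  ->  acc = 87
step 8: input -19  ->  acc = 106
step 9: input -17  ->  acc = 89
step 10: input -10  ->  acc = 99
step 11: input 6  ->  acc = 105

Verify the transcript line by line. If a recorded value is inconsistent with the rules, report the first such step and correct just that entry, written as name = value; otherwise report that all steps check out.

no error

step 1: acc = 5 + 15 = 20 -> confirmed correct
step 2: acc = 20 - -18 = 38 -> in agreement
step 3: acc = 38 + 18 = 56 -> verified
step 4: acc = 56 - -15 = 71 -> checks out
step 5: acc = 71 + 11 = 82 -> verified
step 6: acc = 82 - -7 = 89 -> verified
step 7: acc = 89 + -2 = 87 -> in agreement
step 8: acc = 87 - -19 = 106 -> confirmed correct
step 9: acc = 106 + -17 = 89 -> in agreement
step 10: acc = 89 - -10 = 99 -> no discrepancy
step 11: acc = 99 + 6 = 105 -> checks out
Every step is consistent.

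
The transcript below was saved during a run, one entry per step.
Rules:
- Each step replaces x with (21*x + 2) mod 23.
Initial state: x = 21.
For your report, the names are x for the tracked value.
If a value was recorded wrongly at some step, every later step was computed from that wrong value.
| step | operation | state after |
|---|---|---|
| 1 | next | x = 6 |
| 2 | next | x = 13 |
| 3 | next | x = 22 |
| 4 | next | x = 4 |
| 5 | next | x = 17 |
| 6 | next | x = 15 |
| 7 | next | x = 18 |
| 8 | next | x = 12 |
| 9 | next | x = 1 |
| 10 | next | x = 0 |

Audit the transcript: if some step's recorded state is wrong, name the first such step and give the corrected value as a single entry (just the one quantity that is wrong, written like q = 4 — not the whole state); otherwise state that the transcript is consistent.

step 6, x = 14

step 1: x = (21*21 + 2) mod 23 = 6 -> consistent with the transcript
step 2: x = (21*6 + 2) mod 23 = 13 -> consistent with the transcript
step 3: x = (21*13 + 2) mod 23 = 22 -> agrees with the transcript
step 4: x = (21*22 + 2) mod 23 = 4 -> verified
step 5: x = (21*4 + 2) mod 23 = 17 -> no discrepancy
step 6: x = (21*17 + 2) mod 23 = 14 -> the transcript has a different value
The earliest wrong entry is at step 6: it should read x = 14.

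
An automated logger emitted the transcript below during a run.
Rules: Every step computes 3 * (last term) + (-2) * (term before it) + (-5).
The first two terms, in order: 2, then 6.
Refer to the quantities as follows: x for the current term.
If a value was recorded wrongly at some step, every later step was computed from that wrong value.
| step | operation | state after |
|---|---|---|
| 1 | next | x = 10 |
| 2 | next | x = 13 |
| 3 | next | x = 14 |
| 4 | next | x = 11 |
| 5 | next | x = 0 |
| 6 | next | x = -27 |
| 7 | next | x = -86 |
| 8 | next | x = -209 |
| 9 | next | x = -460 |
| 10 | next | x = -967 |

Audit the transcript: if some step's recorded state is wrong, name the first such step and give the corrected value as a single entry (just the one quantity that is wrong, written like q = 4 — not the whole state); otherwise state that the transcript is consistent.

Recomputing the run from the initial state:
step 1: x = 9
step 2: x = 10
step 3: x = 7
step 4: x = -4
step 5: x = -31
step 6: x = -90
step 7: x = -213
step 8: x = -464
step 9: x = -971
step 10: x = -1990
The first disagreement with the transcript is at step 1, where the value should be x = 9.

step 1, x = 9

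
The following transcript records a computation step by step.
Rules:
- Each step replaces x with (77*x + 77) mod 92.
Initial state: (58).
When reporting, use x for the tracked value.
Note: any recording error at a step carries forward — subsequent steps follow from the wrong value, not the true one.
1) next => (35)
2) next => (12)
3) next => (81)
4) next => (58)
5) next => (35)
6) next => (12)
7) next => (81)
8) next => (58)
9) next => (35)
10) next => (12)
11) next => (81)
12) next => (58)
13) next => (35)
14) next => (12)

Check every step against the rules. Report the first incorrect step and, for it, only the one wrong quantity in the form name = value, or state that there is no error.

no error

Recomputing the run from the initial state:
step 1: x = 35
step 2: x = 12
step 3: x = 81
step 4: x = 58
step 5: x = 35
step 6: x = 12
step 7: x = 81
step 8: x = 58
step 9: x = 35
step 10: x = 12
step 11: x = 81
step 12: x = 58
step 13: x = 35
step 14: x = 12
This matches the transcript at every step.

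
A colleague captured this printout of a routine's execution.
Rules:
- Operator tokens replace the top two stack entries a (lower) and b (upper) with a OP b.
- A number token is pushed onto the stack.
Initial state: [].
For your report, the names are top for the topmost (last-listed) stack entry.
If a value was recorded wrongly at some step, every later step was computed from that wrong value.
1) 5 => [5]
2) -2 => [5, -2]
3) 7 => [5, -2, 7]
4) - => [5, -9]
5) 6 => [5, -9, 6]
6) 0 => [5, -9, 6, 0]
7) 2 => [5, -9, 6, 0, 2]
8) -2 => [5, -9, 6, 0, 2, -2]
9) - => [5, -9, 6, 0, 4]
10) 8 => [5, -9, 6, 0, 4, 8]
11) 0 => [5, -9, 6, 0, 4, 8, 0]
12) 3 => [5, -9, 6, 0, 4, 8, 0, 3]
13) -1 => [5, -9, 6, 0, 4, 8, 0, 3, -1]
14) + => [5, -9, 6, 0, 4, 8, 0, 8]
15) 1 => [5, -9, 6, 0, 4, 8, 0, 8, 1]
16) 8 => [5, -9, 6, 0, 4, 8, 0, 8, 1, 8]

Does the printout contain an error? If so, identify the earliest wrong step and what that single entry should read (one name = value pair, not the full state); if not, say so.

Recomputing the run from the initial state:
step 1: [5]
step 2: [5, -2]
step 3: [5, -2, 7]
step 4: [5, -9]
step 5: [5, -9, 6]
step 6: [5, -9, 6, 0]
step 7: [5, -9, 6, 0, 2]
step 8: [5, -9, 6, 0, 2, -2]
step 9: [5, -9, 6, 0, 4]
step 10: [5, -9, 6, 0, 4, 8]
step 11: [5, -9, 6, 0, 4, 8, 0]
step 12: [5, -9, 6, 0, 4, 8, 0, 3]
step 13: [5, -9, 6, 0, 4, 8, 0, 3, -1]
step 14: [5, -9, 6, 0, 4, 8, 0, 2]
step 15: [5, -9, 6, 0, 4, 8, 0, 2, 1]
step 16: [5, -9, 6, 0, 4, 8, 0, 2, 1, 8]
The first disagreement with the printout is at step 14, where the value should be top = 2.

step 14, top = 2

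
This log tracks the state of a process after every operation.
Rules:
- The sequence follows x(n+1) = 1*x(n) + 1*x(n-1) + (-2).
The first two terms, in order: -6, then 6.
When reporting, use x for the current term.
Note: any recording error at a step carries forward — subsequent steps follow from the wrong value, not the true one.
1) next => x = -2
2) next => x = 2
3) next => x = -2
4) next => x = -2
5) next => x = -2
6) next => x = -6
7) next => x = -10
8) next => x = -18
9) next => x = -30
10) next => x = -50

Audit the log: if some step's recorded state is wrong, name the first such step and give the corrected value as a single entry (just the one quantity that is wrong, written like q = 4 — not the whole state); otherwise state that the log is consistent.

step 5, x = -6

Recomputing the run from the initial state:
step 1: x = -2
step 2: x = 2
step 3: x = -2
step 4: x = -2
step 5: x = -6
step 6: x = -10
step 7: x = -18
step 8: x = -30
step 9: x = -50
step 10: x = -82
The first disagreement with the log is at step 5, where the value should be x = -6.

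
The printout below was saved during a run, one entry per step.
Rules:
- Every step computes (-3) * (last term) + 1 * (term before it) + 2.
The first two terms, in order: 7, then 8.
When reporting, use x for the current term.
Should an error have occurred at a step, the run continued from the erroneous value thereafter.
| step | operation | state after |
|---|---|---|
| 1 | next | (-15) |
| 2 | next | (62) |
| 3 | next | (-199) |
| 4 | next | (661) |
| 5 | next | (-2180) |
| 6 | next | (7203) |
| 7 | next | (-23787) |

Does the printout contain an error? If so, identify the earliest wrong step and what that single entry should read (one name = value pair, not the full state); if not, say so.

Recomputing the run from the initial state:
step 1: x = -15
step 2: x = 55
step 3: x = -178
step 4: x = 591
step 5: x = -1949
step 6: x = 6440
step 7: x = -21267
The first disagreement with the printout is at step 2, where the value should be x = 55.

step 2, x = 55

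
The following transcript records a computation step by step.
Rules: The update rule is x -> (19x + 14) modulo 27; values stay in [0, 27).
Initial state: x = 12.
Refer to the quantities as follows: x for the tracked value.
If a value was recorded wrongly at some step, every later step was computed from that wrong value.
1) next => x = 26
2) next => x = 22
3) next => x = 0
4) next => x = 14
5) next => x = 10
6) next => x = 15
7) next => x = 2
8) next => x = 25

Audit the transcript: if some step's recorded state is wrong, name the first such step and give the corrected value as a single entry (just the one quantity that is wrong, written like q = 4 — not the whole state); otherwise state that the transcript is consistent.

step 1: x = (19*12 + 14) mod 27 = 26 -> confirmed correct
step 2: x = (19*26 + 14) mod 27 = 22 -> agrees with the transcript
step 3: x = (19*22 + 14) mod 27 = 0 -> checks out
step 4: x = (19*0 + 14) mod 27 = 14 -> checks out
step 5: x = (19*14 + 14) mod 27 = 10 -> agrees with the transcript
step 6: x = (19*10 + 14) mod 27 = 15 -> in agreement
step 7: x = (19*15 + 14) mod 27 = 2 -> agrees with the transcript
step 8: x = (19*2 + 14) mod 27 = 25 -> agrees with the transcript
All entries verified; no error found.

no error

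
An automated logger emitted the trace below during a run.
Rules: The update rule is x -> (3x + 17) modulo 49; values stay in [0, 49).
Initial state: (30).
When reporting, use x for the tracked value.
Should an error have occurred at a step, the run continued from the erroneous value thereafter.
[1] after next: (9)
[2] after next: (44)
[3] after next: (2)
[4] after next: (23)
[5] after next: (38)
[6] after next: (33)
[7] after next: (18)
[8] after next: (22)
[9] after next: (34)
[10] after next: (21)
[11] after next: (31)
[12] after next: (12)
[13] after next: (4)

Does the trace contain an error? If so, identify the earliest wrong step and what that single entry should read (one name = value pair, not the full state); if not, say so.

Step 1: x = (3*30 + 17) mod 49 = 9 — exactly as logged.
Step 2: x = (3*9 + 17) mod 49 = 44 — matches.
Step 3: x = (3*44 + 17) mod 49 = 2 — confirmed correct.
Step 4: x = (3*2 + 17) mod 49 = 23 — checks out.
Step 5: x = (3*23 + 17) mod 49 = 37 — the trace disagrees here.
Step 5 is the first one off; corrected, x = 37.

step 5, x = 37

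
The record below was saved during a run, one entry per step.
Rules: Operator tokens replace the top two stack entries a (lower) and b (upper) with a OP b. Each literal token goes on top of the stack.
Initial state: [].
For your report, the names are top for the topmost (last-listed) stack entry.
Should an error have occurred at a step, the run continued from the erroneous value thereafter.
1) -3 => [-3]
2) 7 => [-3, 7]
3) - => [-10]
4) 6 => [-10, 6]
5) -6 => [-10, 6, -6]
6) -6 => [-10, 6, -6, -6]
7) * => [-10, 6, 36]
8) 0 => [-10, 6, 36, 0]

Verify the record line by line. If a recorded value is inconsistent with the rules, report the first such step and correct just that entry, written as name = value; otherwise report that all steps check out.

no error

Step 1: push -3: top = -3 — verified.
Step 2: push 7: top = 7 — agrees with the record.
Step 3: -3 - 7 = -10 — same as recorded.
Step 4: push 6: top = 6 — confirmed correct.
Step 5: push -6: top = -6 — in agreement.
Step 6: push -6: top = -6 — checks out.
Step 7: -6 * -6 = 36 — matches.
Step 8: push 0: top = 0 — same as recorded.
All entries verified; no error found.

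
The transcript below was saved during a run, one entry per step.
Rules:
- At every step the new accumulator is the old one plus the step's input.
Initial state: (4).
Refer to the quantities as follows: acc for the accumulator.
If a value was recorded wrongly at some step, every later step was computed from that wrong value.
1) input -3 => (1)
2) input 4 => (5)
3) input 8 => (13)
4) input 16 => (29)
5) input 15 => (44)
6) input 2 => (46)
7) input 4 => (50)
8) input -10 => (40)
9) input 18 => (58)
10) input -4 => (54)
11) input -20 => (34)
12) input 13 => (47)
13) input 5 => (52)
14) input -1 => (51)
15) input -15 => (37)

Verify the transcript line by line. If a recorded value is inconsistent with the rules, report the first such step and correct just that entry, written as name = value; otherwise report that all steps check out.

Recomputing the run from the initial state:
step 1: acc = 1
step 2: acc = 5
step 3: acc = 13
step 4: acc = 29
step 5: acc = 44
step 6: acc = 46
step 7: acc = 50
step 8: acc = 40
step 9: acc = 58
step 10: acc = 54
step 11: acc = 34
step 12: acc = 47
step 13: acc = 52
step 14: acc = 51
step 15: acc = 36
The first disagreement with the transcript is at step 15, where the value should be acc = 36.

step 15, acc = 36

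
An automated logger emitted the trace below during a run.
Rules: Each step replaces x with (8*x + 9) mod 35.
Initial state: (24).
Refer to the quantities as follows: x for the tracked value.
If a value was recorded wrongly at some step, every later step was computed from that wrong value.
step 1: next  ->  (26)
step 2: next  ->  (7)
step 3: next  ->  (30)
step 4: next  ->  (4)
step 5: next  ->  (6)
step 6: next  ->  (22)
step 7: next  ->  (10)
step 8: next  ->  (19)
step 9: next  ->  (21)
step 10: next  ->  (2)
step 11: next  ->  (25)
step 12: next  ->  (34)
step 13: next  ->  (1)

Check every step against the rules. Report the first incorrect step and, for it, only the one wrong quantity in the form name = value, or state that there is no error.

no error

step 1: x = (8*24 + 9) mod 35 = 26 -> matches
step 2: x = (8*26 + 9) mod 35 = 7 -> confirmed correct
step 3: x = (8*7 + 9) mod 35 = 30 -> checks out
step 4: x = (8*30 + 9) mod 35 = 4 -> confirmed correct
step 5: x = (8*4 + 9) mod 35 = 6 -> verified
step 6: x = (8*6 + 9) mod 35 = 22 -> confirmed correct
step 7: x = (8*22 + 9) mod 35 = 10 -> exactly as logged
step 8: x = (8*10 + 9) mod 35 = 19 -> consistent with the trace
step 9: x = (8*19 + 9) mod 35 = 21 -> same as recorded
step 10: x = (8*21 + 9) mod 35 = 2 -> same as recorded
step 11: x = (8*2 + 9) mod 35 = 25 -> no discrepancy
step 12: x = (8*25 + 9) mod 35 = 34 -> agrees with the trace
step 13: x = (8*34 + 9) mod 35 = 1 -> in agreement
Nothing is out of place; the run is error-free.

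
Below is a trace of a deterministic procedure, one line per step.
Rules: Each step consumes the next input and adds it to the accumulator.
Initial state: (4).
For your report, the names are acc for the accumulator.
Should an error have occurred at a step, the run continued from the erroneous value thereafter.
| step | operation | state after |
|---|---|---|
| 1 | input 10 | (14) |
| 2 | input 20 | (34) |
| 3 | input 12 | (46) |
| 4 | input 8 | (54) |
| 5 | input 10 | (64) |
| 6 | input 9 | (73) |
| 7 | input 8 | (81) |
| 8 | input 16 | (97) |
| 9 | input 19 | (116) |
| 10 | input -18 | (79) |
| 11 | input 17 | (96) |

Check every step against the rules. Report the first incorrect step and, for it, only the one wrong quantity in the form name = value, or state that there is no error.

Recomputing the run from the initial state:
step 1: acc = 14
step 2: acc = 34
step 3: acc = 46
step 4: acc = 54
step 5: acc = 64
step 6: acc = 73
step 7: acc = 81
step 8: acc = 97
step 9: acc = 116
step 10: acc = 98
step 11: acc = 115
The first disagreement with the trace is at step 10, where the value should be acc = 98.

step 10, acc = 98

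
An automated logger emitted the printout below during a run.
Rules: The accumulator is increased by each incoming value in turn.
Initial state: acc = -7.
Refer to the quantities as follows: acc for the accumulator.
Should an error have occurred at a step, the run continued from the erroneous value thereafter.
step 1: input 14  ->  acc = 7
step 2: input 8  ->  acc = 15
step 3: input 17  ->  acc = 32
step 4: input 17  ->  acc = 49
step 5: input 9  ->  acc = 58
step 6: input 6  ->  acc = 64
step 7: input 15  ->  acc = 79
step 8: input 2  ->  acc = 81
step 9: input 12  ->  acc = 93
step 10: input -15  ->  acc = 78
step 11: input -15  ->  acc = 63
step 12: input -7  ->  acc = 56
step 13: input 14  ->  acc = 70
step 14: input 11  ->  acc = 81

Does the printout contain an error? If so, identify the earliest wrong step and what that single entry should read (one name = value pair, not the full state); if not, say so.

step 1: acc = -7 + 14 = 7 -> same as recorded
step 2: acc = 7 + 8 = 15 -> same as recorded
step 3: acc = 15 + 17 = 32 -> matches
step 4: acc = 32 + 17 = 49 -> exactly as logged
step 5: acc = 49 + 9 = 58 -> checks out
step 6: acc = 58 + 6 = 64 -> agrees with the printout
step 7: acc = 64 + 15 = 79 -> in agreement
step 8: acc = 79 + 2 = 81 -> no discrepancy
step 9: acc = 81 + 12 = 93 -> confirmed correct
step 10: acc = 93 + -15 = 78 -> exactly as logged
step 11: acc = 78 + -15 = 63 -> in agreement
step 12: acc = 63 + -7 = 56 -> consistent with the printout
step 13: acc = 56 + 14 = 70 -> in agreement
step 14: acc = 70 + 11 = 81 -> confirmed correct
Nothing is out of place; the run is error-free.

no error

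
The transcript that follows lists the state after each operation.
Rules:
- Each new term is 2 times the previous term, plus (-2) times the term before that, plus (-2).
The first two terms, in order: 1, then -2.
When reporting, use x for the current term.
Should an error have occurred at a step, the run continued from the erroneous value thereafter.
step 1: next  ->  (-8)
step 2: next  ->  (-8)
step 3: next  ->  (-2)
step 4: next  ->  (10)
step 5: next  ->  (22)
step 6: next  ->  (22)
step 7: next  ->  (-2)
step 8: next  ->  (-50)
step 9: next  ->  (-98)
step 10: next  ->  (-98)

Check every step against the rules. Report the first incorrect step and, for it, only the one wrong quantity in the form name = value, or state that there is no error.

Step 1: x = 2*(-2) + (-2)*(1) + (-2) = -8 — in agreement.
Step 2: x = 2*(-8) + (-2)*(-2) + (-2) = -14 — the entry is off here.
The audit stops at step 2: the recorded entry is wrong and should be x = -14.

step 2, x = -14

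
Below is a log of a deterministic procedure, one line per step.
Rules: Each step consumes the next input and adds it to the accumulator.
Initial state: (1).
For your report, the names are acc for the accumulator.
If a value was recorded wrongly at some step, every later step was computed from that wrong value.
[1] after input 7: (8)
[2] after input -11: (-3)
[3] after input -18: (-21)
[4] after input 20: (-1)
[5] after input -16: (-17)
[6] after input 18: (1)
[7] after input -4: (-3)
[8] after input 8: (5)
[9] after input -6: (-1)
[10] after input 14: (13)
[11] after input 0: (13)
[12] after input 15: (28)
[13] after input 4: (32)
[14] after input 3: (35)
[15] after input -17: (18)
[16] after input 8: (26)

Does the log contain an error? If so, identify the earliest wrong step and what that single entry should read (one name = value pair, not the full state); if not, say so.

1. acc = 1 + 7 = 8 (checks out)
2. acc = 8 + -11 = -3 (confirmed correct)
3. acc = -3 + -18 = -21 (matches)
4. acc = -21 + 20 = -1 (verified)
5. acc = -1 + -16 = -17 (same as recorded)
6. acc = -17 + 18 = 1 (exactly as logged)
7. acc = 1 + -4 = -3 (consistent with the log)
8. acc = -3 + 8 = 5 (checks out)
9. acc = 5 + -6 = -1 (no discrepancy)
10. acc = -1 + 14 = 13 (confirmed correct)
11. acc = 13 + 0 = 13 (matches)
12. acc = 13 + 15 = 28 (confirmed correct)
13. acc = 28 + 4 = 32 (agrees with the log)
14. acc = 32 + 3 = 35 (confirmed correct)
15. acc = 35 + -17 = 18 (no discrepancy)
16. acc = 18 + 8 = 26 (agrees with the log)
The whole run recomputes cleanly — no discrepancies.

no error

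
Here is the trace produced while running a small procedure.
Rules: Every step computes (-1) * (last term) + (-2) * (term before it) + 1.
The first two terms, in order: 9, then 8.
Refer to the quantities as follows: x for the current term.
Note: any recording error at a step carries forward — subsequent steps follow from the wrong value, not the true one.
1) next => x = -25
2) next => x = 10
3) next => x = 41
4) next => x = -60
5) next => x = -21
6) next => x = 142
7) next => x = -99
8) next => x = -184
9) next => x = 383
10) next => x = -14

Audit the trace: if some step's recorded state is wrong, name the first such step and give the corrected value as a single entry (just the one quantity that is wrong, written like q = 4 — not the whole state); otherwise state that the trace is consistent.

Recomputing the run from the initial state:
step 1: x = -25
step 2: x = 10
step 3: x = 41
step 4: x = -60
step 5: x = -21
step 6: x = 142
step 7: x = -99
step 8: x = -184
step 9: x = 383
step 10: x = -14
This matches the trace at every step.

no error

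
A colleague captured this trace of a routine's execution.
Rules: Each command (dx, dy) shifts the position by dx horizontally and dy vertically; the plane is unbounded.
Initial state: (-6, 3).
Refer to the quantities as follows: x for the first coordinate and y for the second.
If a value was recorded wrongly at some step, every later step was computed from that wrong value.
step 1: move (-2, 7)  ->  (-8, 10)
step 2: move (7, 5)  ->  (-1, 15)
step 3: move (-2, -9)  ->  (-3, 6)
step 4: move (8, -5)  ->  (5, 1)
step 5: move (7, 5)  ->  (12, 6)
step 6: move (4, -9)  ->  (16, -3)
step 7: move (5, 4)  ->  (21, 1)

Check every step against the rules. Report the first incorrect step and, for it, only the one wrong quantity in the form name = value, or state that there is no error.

step 1: x = -6 + (-2) = -8, y = 3 + (7) = 10 -> checks out
step 2: x = -8 + (7) = -1, y = 10 + (5) = 15 -> verified
step 3: x = -1 + (-2) = -3, y = 15 + (-9) = 6 -> confirmed correct
step 4: x = -3 + (8) = 5, y = 6 + (-5) = 1 -> exactly as logged
step 5: x = 5 + (7) = 12, y = 1 + (5) = 6 -> checks out
step 6: x = 12 + (4) = 16, y = 6 + (-9) = -3 -> agrees with the trace
step 7: x = 16 + (5) = 21, y = -3 + (4) = 1 -> same as recorded
Each recorded entry agrees with the recomputation.

no error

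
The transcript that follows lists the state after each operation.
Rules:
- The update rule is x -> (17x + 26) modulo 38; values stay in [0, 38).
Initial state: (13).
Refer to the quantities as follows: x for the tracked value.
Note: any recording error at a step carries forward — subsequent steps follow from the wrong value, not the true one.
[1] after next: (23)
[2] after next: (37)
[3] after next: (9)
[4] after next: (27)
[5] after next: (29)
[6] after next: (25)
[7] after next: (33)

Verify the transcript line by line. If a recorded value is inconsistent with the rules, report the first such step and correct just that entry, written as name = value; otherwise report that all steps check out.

Step 1: x = (17*13 + 26) mod 38 = 19 — not what was recorded.
First incorrect step: 1; the correct value is x = 19.

step 1, x = 19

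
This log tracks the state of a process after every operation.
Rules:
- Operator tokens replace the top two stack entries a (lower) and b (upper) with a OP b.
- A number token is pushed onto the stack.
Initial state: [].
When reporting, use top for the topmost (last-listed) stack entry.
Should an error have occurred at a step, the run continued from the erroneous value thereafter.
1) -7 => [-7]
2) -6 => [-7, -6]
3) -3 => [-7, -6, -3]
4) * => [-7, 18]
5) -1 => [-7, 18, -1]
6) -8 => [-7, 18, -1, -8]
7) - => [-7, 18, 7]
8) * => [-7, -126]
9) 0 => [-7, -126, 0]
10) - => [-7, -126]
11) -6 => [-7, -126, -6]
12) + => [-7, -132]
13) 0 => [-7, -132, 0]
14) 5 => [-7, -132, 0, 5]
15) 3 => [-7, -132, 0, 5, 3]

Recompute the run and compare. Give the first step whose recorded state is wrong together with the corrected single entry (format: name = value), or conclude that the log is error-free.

step 1: push -7: top = -7 -> consistent with the log
step 2: push -6: top = -6 -> in agreement
step 3: push -3: top = -3 -> exactly as logged
step 4: -6 * -3 = 18 -> no discrepancy
step 5: push -1: top = -1 -> confirmed correct
step 6: push -8: top = -8 -> consistent with the log
step 7: -1 - -8 = 7 -> no discrepancy
step 8: 18 * 7 = 126 -> first mismatch against the log
First deviation found at step 8; the corrected entry is top = 126.

step 8, top = 126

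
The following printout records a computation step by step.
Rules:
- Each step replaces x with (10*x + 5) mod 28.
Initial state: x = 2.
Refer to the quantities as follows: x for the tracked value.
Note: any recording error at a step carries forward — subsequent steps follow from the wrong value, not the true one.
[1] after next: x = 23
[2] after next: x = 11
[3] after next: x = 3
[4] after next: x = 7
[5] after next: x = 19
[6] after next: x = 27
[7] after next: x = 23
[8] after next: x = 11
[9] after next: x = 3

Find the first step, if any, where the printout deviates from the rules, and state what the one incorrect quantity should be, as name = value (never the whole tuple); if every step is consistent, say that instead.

step 1, x = 25

Recomputing the run from the initial state:
step 1: x = 25
step 2: x = 3
step 3: x = 7
step 4: x = 19
step 5: x = 27
step 6: x = 23
step 7: x = 11
step 8: x = 3
step 9: x = 7
The first disagreement with the printout is at step 1, where the value should be x = 25.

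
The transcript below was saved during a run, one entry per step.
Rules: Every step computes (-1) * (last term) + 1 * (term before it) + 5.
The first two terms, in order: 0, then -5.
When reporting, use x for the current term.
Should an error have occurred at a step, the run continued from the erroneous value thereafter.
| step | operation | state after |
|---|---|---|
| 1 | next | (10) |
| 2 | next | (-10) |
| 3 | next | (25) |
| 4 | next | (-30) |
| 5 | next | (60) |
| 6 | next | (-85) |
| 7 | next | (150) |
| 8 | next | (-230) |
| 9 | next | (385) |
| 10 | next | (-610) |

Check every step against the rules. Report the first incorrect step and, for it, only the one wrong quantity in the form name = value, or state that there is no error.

Recomputing the run from the initial state:
step 1: x = 10
step 2: x = -10
step 3: x = 25
step 4: x = -30
step 5: x = 60
step 6: x = -85
step 7: x = 150
step 8: x = -230
step 9: x = 385
step 10: x = -610
This matches the transcript at every step.

no error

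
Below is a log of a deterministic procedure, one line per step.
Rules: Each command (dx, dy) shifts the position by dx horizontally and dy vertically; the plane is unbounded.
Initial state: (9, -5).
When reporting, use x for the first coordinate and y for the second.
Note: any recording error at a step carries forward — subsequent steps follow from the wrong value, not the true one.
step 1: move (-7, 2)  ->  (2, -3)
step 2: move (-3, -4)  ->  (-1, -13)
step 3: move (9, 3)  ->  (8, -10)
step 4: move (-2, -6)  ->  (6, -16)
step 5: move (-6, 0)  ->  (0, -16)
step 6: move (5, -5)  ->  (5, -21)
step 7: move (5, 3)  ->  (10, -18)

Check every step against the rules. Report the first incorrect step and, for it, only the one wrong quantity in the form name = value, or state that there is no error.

Step 1: x = 9 + (-7) = 2, y = -5 + (2) = -3 — matches.
Step 2: x = 2 + (-3) = -1, y = -3 + (-4) = -7 — not what was recorded.
The earliest wrong entry is at step 2: it should read y = -7.

step 2, y = -7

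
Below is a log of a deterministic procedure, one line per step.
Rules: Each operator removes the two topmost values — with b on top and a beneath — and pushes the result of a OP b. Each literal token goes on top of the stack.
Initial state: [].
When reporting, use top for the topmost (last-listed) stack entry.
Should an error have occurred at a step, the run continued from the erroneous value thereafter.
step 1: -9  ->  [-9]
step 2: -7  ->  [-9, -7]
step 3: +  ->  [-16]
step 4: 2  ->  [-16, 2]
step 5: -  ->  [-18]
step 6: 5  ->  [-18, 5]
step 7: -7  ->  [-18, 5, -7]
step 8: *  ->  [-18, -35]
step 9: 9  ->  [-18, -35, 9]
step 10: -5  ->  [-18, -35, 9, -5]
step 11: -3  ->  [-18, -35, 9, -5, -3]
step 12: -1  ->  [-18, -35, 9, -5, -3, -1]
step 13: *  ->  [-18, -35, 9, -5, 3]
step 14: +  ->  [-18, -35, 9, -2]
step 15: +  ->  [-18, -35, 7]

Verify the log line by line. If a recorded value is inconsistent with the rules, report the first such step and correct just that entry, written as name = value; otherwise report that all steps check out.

Recomputing the run from the initial state:
step 1: [-9]
step 2: [-9, -7]
step 3: [-16]
step 4: [-16, 2]
step 5: [-18]
step 6: [-18, 5]
step 7: [-18, 5, -7]
step 8: [-18, -35]
step 9: [-18, -35, 9]
step 10: [-18, -35, 9, -5]
step 11: [-18, -35, 9, -5, -3]
step 12: [-18, -35, 9, -5, -3, -1]
step 13: [-18, -35, 9, -5, 3]
step 14: [-18, -35, 9, -2]
step 15: [-18, -35, 7]
This matches the log at every step.

no error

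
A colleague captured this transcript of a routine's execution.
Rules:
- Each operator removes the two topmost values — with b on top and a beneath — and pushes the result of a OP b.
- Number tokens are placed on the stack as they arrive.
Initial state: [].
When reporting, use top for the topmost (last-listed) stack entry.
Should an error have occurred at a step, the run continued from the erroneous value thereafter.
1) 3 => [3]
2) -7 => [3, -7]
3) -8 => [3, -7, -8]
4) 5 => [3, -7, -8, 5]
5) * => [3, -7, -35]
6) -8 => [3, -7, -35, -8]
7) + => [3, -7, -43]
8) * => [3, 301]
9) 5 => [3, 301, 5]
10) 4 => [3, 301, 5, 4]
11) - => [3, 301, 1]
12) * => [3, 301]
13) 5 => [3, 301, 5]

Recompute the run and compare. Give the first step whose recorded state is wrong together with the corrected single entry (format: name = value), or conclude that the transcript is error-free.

1. push 3: top = 3 (verified)
2. push -7: top = -7 (matches)
3. push -8: top = -8 (verified)
4. push 5: top = 5 (checks out)
5. -8 * 5 = -40 (the entry is off here)
The earliest wrong entry is at step 5: it should read top = -40.

step 5, top = -40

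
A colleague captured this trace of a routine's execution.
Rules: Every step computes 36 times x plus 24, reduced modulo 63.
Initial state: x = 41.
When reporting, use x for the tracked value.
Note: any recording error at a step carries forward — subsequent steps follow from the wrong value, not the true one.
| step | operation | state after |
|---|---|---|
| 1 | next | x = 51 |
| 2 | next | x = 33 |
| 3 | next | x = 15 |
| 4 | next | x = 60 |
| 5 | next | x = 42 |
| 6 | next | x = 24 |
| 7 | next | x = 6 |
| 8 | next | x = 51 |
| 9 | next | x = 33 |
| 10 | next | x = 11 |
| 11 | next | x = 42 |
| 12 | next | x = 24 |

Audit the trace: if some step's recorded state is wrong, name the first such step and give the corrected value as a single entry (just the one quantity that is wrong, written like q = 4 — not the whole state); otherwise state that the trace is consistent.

Step 1: x = (36*41 + 24) mod 63 = 51 — checks out.
Step 2: x = (36*51 + 24) mod 63 = 33 — in agreement.
Step 3: x = (36*33 + 24) mod 63 = 15 — confirmed correct.
Step 4: x = (36*15 + 24) mod 63 = 60 — consistent with the trace.
Step 5: x = (36*60 + 24) mod 63 = 42 — no discrepancy.
Step 6: x = (36*42 + 24) mod 63 = 24 — in agreement.
Step 7: x = (36*24 + 24) mod 63 = 6 — exactly as logged.
Step 8: x = (36*6 + 24) mod 63 = 51 — checks out.
Step 9: x = (36*51 + 24) mod 63 = 33 — matches.
Step 10: x = (36*33 + 24) mod 63 = 15 — the trace has a different value.
The audit stops at step 10: the recorded entry is wrong and should be x = 15.

step 10, x = 15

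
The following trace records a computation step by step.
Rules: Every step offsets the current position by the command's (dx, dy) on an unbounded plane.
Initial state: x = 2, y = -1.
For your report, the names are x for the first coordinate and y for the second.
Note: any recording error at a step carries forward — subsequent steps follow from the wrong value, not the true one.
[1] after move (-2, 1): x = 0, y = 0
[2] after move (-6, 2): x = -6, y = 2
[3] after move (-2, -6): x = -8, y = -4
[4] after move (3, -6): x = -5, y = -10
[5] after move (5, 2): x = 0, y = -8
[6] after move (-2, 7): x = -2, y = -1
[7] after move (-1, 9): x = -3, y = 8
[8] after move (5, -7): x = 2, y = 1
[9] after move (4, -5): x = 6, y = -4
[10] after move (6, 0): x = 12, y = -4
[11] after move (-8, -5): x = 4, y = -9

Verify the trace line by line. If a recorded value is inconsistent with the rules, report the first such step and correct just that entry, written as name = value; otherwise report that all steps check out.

no error

Step 1: x = 2 + (-2) = 0, y = -1 + (1) = 0 — agrees with the trace.
Step 2: x = 0 + (-6) = -6, y = 0 + (2) = 2 — exactly as logged.
Step 3: x = -6 + (-2) = -8, y = 2 + (-6) = -4 — in agreement.
Step 4: x = -8 + (3) = -5, y = -4 + (-6) = -10 — consistent with the trace.
Step 5: x = -5 + (5) = 0, y = -10 + (2) = -8 — in agreement.
Step 6: x = 0 + (-2) = -2, y = -8 + (7) = -1 — checks out.
Step 7: x = -2 + (-1) = -3, y = -1 + (9) = 8 — consistent with the trace.
Step 8: x = -3 + (5) = 2, y = 8 + (-7) = 1 — matches.
Step 9: x = 2 + (4) = 6, y = 1 + (-5) = -4 — agrees with the trace.
Step 10: x = 6 + (6) = 12, y = -4 + (0) = -4 — verified.
Step 11: x = 12 + (-8) = 4, y = -4 + (-5) = -9 — confirmed correct.
The recomputation confirms every line.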